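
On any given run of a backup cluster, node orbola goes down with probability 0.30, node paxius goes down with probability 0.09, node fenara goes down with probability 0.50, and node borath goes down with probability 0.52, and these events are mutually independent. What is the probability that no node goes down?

0.15288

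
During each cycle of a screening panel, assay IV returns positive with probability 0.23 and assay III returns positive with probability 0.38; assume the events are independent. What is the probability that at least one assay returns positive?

0.5226

P(none) = (1 − 0.23) × (1 − 0.38) = 0.77 × 0.62 = 0.4774
P(at least one) = 1 − 0.4774 = 0.5226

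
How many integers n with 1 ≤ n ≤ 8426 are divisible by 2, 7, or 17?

Apply inclusion-exclusion:
⌊8426/2⌋ + ⌊8426/7⌋ + ⌊8426/17⌋ − ⌊8426/14⌋ − ⌊8426/34⌋ − ⌊8426/119⌋ + ⌊8426/238⌋ = 4213 + 1203 + 495 − 601 − 247 − 70 + 35 = 5028

5028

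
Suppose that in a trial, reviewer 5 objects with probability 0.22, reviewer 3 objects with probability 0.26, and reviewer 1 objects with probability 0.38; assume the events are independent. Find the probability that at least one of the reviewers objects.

0.642136

Since the events are independent, P(none) is the product of the individual non-occurrence probabilities.
P(none) = (1 − 0.22) × (1 − 0.26) × (1 − 0.38) = 0.78 × 0.74 × 0.62 = 0.357864
P(at least one) = 1 − 0.357864 = 0.642136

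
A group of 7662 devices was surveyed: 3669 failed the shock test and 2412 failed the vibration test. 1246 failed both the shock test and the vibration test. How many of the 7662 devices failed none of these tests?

2827

N(≥1) = 3669 + 2412 − 1246 = 4835
None: 7662 − 4835 = 2827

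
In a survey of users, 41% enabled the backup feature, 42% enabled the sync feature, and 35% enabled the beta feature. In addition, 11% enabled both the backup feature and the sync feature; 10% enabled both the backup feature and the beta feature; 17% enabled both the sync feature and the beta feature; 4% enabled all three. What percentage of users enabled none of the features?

16%

Inclusion–exclusion gives
P(union) = 41 + 42 + 35 − 11 − 10 − 17 + 4 = 84%
P(none) = 100% − 84% = 16%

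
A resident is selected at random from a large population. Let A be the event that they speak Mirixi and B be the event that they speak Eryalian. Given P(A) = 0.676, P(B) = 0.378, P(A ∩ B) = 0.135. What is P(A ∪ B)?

P(A ∪ B) = 0.676 + 0.378 − 0.135 = 0.919

0.919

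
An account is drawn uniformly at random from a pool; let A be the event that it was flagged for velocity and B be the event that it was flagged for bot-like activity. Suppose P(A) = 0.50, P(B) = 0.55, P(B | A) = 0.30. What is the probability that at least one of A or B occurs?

0.90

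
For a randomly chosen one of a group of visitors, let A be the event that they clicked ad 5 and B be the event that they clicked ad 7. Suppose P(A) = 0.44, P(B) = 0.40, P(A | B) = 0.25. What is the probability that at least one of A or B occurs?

0.74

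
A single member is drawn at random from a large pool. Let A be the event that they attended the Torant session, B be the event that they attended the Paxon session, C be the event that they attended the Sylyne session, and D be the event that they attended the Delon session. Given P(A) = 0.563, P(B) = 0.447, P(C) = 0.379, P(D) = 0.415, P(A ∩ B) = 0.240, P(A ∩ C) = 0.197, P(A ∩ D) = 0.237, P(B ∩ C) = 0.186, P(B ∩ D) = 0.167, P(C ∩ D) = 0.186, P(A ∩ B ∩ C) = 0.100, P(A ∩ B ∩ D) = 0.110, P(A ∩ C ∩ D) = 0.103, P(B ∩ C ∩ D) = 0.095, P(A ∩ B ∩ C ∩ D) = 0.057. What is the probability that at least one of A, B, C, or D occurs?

0.942

P(A ∪ B ∪ C ∪ D) = 0.563 + 0.447 + 0.379 + 0.415 − 0.240 − 0.197 − 0.237 − 0.186 − 0.167 − 0.186 + 0.100 + 0.110 + 0.103 + 0.095 − 0.057 = 0.942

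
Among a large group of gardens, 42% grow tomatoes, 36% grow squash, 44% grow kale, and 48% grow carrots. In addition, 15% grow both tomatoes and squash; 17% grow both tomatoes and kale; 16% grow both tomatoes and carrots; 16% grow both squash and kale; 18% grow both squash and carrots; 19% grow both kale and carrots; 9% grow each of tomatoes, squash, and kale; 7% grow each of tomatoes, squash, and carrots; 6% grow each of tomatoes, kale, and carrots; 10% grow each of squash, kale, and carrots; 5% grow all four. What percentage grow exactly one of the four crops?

Using the inclusion–exclusion count for exactly one event:
P(exactly one) = 42 + 36 + 44 + 48 − 2·15 − 2·17 − 2·16 − 2·16 − 2·18 − 2·19 + 3·9 + 3·7 + 3·6 + 3·10 − 4·5 = 44%

44%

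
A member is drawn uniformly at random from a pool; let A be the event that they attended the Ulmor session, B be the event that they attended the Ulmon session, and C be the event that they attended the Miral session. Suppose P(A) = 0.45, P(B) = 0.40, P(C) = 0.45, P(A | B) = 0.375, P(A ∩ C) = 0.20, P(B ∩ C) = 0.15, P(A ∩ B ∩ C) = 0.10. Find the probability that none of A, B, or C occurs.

0.10

P(A ∩ B) = P(B)·P(A|B) = 0.40 × 0.375 = 0.15
Inclusion–exclusion gives
P(A ∪ B ∪ C) = 0.45 + 0.40 + 0.45 − 0.15 − 0.20 − 0.15 + 0.10 = 0.90
P(none) = 1 − 0.90 = 0.10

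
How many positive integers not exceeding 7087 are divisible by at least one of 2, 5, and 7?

4657

By inclusion–exclusion:
3543 + 1417 + 1012 − 708 − 506 − 202 + 101 = 4657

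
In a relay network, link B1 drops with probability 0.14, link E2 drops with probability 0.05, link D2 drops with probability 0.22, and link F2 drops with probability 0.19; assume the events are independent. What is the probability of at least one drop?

P(none) = (1 − 0.14) × (1 − 0.05) × (1 − 0.22) × (1 − 0.19) = 0.86 × 0.95 × 0.78 × 0.81 = 0.5161806
P(at least one) = 1 − 0.5161806 = 0.4838194

0.4838194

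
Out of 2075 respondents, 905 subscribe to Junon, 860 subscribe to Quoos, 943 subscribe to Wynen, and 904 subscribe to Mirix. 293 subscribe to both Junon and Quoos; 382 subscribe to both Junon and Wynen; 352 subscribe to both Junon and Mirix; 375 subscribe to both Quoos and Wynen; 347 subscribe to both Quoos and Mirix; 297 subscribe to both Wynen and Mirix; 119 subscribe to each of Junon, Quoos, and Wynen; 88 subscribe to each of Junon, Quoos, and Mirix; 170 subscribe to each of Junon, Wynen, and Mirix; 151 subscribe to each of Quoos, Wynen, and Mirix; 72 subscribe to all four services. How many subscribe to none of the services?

53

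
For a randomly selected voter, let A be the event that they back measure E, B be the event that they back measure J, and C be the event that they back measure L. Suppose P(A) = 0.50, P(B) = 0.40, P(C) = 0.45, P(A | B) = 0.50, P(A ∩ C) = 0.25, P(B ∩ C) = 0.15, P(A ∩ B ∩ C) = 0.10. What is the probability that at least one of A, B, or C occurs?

0.85

P(A ∩ B) = P(B)·P(A|B) = 0.40 × 0.50 = 0.20
P(A ∪ B ∪ C) = 0.50 + 0.40 + 0.45 − 0.20 − 0.25 − 0.15 + 0.10 = 0.85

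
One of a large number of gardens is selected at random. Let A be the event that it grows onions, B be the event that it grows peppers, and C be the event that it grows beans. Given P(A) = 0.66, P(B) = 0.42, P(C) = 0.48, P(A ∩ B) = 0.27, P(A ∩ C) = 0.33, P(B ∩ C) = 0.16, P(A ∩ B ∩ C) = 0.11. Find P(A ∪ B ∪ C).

0.91

Inclusion–exclusion gives
P(A ∪ B ∪ C) = 0.66 + 0.42 + 0.48 − 0.27 − 0.33 − 0.16 + 0.11 = 0.91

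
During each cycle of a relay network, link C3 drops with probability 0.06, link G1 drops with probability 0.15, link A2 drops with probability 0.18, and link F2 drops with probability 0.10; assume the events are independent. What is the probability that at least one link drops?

P(none) = (1 − 0.06) × (1 − 0.15) × (1 − 0.18) × (1 − 0.10) = 0.94 × 0.85 × 0.82 × 0.90 = 0.589662
P(at least one) = 1 − 0.589662 = 0.410338

0.410338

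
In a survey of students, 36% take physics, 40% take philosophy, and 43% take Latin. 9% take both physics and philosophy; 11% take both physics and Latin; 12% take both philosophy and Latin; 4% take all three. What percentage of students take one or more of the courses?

91%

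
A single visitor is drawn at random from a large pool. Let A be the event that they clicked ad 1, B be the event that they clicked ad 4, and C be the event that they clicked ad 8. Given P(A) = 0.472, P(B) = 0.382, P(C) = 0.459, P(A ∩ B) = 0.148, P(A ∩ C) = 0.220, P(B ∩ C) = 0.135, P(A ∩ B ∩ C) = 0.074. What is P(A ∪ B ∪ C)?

0.884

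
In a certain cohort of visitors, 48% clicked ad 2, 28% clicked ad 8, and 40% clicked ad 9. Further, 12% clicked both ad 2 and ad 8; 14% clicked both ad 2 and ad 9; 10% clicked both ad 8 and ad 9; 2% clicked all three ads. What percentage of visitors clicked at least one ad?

82%

P(≥1) = 48 + 28 + 40 − 12 − 14 − 10 + 2 = 82%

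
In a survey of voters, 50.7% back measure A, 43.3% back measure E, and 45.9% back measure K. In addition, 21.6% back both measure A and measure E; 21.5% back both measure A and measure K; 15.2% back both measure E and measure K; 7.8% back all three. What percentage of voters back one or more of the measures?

P(at least one) = 50.7 + 43.3 + 45.9 − 21.6 − 21.5 − 15.2 + 7.8 = 89.4%

89.4%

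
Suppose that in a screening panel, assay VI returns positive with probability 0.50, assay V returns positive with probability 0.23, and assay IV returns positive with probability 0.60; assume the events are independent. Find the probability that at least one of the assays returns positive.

P(none) = (1 − 0.50) × (1 − 0.23) × (1 − 0.60) = 0.50 × 0.77 × 0.40 = 0.154
P(at least one) = 1 − 0.154 = 0.846

0.846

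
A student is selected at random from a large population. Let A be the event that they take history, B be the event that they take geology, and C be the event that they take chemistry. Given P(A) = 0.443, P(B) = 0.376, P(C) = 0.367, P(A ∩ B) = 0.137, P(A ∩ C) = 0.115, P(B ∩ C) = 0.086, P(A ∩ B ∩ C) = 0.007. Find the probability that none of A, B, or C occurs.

0.145

P(A ∪ B ∪ C) = 0.443 + 0.376 + 0.367 − 0.137 − 0.115 − 0.086 + 0.007 = 0.855
P(none) = 1 − 0.855 = 0.145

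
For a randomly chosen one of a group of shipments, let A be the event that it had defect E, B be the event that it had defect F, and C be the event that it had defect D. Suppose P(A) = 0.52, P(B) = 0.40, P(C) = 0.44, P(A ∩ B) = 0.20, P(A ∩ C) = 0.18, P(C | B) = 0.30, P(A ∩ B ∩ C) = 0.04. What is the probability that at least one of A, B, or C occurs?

0.90

P(B ∩ C) = P(B)·P(C|B) = 0.40 × 0.30 = 0.12
Apply inclusion-exclusion:
P(A ∪ B ∪ C) = 0.52 + 0.40 + 0.44 − 0.20 − 0.18 − 0.12 + 0.04 = 0.90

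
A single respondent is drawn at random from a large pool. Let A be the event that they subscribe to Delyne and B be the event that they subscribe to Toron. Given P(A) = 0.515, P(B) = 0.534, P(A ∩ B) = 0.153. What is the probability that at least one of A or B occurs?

By inclusion–exclusion:
P(A ∪ B) = 0.515 + 0.534 − 0.153 = 0.896

0.896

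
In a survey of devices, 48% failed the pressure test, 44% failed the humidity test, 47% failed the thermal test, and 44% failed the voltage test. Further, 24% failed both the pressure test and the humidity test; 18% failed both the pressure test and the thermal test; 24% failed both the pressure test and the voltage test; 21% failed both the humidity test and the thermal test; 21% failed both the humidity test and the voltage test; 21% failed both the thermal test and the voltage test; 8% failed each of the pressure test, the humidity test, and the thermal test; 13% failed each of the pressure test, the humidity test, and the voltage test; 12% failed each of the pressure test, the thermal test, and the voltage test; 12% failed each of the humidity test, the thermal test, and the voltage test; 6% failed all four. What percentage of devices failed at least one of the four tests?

P(union) = 48 + 44 + 47 + 44 − 24 − 18 − 24 − 21 − 21 − 21 + 8 + 13 + 12 + 12 − 6 = 93%

93%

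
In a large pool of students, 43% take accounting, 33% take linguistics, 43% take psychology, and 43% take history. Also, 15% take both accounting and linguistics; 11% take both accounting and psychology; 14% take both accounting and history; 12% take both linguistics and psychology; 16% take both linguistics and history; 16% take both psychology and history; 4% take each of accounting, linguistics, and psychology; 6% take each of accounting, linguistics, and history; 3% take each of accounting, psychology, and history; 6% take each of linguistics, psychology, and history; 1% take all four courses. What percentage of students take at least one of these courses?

P(≥1) = 43 + 33 + 43 + 43 − 15 − 11 − 14 − 12 − 16 − 16 + 4 + 6 + 3 + 6 − 1 = 96%

96%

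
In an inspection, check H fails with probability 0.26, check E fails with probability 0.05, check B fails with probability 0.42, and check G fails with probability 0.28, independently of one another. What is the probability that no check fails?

Independence gives P(none) = ∏(1 − pᵢ).
P(none) = (1 − 0.26) × (1 − 0.05) × (1 − 0.42) × (1 − 0.28) = 0.74 × 0.95 × 0.58 × 0.72 = 0.2935728

0.2935728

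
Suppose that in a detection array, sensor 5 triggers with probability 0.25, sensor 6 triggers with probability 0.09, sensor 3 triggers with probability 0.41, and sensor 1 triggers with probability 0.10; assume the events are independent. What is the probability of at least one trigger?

0.6375925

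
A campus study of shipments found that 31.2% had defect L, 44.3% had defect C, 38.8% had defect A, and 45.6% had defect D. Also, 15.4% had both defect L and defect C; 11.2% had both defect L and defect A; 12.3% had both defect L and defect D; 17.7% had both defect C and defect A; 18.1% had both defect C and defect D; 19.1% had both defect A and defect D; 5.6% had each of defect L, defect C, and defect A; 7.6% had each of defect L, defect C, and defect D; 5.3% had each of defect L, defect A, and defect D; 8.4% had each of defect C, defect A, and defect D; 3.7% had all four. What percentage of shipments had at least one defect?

89.3%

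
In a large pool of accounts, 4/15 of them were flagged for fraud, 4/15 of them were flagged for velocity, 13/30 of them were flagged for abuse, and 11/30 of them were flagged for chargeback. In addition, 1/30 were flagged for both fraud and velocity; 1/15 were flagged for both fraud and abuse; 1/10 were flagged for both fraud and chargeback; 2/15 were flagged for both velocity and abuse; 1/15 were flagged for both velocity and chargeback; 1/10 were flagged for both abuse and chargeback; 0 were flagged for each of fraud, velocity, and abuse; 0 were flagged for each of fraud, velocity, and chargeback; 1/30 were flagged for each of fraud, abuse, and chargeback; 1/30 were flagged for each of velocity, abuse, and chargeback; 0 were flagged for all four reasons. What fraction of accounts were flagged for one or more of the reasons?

By inclusion-exclusion,
P(union) = 4/15 + 4/15 + 13/30 + 11/30 − 1/30 − 1/15 − 1/10 − 2/15 − 1/15 − 1/10 + 0 + 0 + 1/30 + 1/30 − 0 = 9/10

9/10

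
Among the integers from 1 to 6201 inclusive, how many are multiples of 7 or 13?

1294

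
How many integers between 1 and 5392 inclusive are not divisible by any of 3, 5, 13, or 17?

⌊5392/3⌋ + ⌊5392/5⌋ + ⌊5392/13⌋ + ⌊5392/17⌋ − ⌊5392/15⌋ − ⌊5392/39⌋ − ⌊5392/51⌋ − ⌊5392/65⌋ − ⌊5392/85⌋ − ⌊5392/221⌋ + ⌊5392/195⌋ + ⌊5392/255⌋ + ⌊5392/663⌋ + ⌊5392/1105⌋ − ⌊5392/3315⌋ = 1797 + 1078 + 414 + 317 − 359 − 138 − 105 − 82 − 63 − 24 + 27 + 21 + 8 + 4 − 1 = 2894
5392 − 2894 = 2498

2498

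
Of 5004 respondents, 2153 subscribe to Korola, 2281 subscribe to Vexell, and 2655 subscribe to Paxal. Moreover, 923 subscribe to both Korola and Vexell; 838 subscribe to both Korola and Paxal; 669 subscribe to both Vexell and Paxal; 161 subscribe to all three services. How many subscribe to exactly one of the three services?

2712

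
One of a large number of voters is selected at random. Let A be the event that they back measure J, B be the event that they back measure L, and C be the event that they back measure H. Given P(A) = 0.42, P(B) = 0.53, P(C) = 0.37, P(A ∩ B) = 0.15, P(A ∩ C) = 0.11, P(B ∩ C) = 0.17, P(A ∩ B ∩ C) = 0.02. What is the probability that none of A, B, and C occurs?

0.09

Using inclusion–exclusion:
P(A ∪ B ∪ C) = 0.42 + 0.53 + 0.37 − 0.15 − 0.11 − 0.17 + 0.02 = 0.91
P(none) = 1 − 0.91 = 0.09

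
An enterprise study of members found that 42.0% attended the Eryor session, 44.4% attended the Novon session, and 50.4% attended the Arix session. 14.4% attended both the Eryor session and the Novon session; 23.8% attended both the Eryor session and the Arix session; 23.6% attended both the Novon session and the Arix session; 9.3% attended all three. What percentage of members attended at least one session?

84.3%

By inclusion–exclusion:
P(union) = 42.0 + 44.4 + 50.4 − 14.4 − 23.8 − 23.6 + 9.3 = 84.3%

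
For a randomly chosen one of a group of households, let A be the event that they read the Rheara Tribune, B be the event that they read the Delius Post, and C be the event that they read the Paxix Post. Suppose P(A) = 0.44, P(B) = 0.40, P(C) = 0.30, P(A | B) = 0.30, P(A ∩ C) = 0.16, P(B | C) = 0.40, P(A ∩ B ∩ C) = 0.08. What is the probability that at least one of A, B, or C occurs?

P(A ∩ B) = P(B)·P(A|B) = 0.40 × 0.30 = 0.12
P(B ∩ C) = P(C)·P(B|C) = 0.30 × 0.40 = 0.12
P(A ∪ B ∪ C) = 0.44 + 0.40 + 0.30 − 0.12 − 0.16 − 0.12 + 0.08 = 0.82

0.82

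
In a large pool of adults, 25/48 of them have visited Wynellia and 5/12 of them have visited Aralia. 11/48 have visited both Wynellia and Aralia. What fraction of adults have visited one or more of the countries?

17/24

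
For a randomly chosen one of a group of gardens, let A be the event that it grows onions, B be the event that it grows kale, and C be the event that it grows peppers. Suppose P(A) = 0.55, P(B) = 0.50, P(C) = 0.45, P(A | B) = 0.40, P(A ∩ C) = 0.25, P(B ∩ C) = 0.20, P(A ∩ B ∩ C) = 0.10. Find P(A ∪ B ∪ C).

0.95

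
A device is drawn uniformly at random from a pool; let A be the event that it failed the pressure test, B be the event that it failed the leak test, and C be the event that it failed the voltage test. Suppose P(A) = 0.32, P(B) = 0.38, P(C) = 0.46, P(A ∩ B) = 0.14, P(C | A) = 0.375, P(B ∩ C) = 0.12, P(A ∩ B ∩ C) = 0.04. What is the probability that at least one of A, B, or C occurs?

0.82

P(A ∩ C) = P(A)·P(C|A) = 0.32 × 0.375 = 0.12
P(A ∪ B ∪ C) = 0.32 + 0.38 + 0.46 − 0.14 − 0.12 − 0.12 + 0.04 = 0.82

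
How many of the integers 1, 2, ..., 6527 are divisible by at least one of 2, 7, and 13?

3944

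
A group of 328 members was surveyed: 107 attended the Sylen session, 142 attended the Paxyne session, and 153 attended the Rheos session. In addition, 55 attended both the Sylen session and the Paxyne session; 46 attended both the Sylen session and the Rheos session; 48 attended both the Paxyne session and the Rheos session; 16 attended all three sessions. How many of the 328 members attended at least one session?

N(≥1) = 107 + 142 + 153 − 55 − 46 − 48 + 16 = 269

269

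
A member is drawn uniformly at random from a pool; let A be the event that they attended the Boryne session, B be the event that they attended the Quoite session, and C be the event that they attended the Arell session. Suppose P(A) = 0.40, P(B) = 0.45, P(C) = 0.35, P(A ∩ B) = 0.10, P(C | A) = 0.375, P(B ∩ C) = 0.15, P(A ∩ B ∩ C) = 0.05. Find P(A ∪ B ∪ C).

0.85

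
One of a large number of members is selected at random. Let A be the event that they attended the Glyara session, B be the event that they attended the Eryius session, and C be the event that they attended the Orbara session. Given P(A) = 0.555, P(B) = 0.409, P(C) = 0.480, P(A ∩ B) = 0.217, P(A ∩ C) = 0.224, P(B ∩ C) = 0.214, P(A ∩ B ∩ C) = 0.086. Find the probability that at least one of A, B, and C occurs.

P(A ∪ B ∪ C) = 0.555 + 0.409 + 0.480 − 0.217 − 0.224 − 0.214 + 0.086 = 0.875

0.875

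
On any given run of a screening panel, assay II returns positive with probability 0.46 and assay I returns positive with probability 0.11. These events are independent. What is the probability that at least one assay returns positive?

0.5194

P(none) = (1 − 0.46) × (1 − 0.11) = 0.54 × 0.89 = 0.4806
P(at least one) = 1 − 0.4806 = 0.5194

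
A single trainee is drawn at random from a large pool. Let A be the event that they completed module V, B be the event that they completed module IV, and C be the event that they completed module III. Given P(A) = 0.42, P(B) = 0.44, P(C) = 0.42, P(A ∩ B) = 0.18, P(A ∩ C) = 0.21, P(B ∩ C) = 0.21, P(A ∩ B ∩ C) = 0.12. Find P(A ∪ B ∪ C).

P(A ∪ B ∪ C) = 0.42 + 0.44 + 0.42 − 0.18 − 0.21 − 0.21 + 0.12 = 0.80

0.80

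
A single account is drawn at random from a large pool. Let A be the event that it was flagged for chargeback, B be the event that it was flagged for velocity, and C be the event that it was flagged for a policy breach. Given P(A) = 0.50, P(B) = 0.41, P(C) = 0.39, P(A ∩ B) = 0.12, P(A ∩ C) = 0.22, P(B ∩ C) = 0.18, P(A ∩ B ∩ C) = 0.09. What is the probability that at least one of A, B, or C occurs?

By inclusion–exclusion:
P(A ∪ B ∪ C) = 0.50 + 0.41 + 0.39 − 0.12 − 0.22 − 0.18 + 0.09 = 0.87

0.87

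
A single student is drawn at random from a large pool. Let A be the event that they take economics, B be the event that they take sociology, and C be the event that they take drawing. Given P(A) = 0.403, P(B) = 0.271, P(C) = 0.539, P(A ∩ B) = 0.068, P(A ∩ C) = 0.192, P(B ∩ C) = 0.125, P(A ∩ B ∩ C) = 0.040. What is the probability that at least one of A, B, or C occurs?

Using inclusion–exclusion:
P(A ∪ B ∪ C) = 0.403 + 0.271 + 0.539 − 0.068 − 0.192 − 0.125 + 0.040 = 0.868

0.868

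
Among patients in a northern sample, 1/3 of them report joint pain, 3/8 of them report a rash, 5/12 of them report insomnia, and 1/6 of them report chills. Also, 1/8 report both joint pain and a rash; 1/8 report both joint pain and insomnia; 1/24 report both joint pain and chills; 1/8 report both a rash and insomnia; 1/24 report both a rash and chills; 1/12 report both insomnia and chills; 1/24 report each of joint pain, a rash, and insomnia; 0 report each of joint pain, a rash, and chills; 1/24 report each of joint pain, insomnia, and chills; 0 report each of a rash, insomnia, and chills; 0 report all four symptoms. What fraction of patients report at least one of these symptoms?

5/6

By inclusion–exclusion:
P(at least one) = 1/3 + 3/8 + 5/12 + 1/6 − 1/8 − 1/8 − 1/24 − 1/8 − 1/24 − 1/12 + 1/24 + 0 + 1/24 + 0 − 0 = 5/6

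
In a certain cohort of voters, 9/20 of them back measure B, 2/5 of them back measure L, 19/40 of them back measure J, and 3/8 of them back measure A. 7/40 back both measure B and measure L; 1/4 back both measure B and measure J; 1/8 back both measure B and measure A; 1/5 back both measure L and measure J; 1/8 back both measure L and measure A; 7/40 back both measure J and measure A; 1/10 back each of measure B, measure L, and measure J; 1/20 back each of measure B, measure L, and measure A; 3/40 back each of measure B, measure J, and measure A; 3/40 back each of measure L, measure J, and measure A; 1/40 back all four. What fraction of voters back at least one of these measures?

37/40

Inclusion–exclusion gives
P(at least one) = 9/20 + 2/5 + 19/40 + 3/8 − 7/40 − 1/4 − 1/8 − 1/5 − 1/8 − 7/40 + 1/10 + 1/20 + 3/40 + 3/40 − 1/40 = 37/40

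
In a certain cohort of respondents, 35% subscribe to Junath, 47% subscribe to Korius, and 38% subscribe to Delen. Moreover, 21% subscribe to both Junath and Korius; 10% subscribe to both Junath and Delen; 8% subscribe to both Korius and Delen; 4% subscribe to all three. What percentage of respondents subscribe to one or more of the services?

85%

P(union) = 35 + 47 + 38 − 21 − 10 − 8 + 4 = 85%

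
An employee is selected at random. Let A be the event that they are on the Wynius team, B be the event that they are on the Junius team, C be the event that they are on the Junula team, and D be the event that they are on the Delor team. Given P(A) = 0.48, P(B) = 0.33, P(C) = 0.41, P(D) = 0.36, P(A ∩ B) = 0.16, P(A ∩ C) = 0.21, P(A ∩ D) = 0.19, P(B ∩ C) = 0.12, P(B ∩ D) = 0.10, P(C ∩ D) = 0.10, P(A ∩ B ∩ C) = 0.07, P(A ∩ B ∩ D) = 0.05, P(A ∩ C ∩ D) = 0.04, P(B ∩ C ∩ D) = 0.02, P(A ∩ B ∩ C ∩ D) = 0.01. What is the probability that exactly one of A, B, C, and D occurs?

P(exactly one) = 0.48 + 0.33 + 0.41 + 0.36 − 2·0.16 − 2·0.21 − 2·0.19 − 2·0.12 − 2·0.10 − 2·0.10 + 3·0.07 + 3·0.05 + 3·0.04 + 3·0.02 − 4·0.01 = 0.32

0.32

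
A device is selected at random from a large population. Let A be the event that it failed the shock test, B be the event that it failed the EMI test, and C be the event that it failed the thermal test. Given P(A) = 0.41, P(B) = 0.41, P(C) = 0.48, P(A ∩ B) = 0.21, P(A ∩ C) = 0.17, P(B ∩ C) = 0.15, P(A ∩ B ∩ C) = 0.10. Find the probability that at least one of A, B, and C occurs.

0.87

By inclusion–exclusion:
P(A ∪ B ∪ C) = 0.41 + 0.41 + 0.48 − 0.21 − 0.17 − 0.15 + 0.10 = 0.87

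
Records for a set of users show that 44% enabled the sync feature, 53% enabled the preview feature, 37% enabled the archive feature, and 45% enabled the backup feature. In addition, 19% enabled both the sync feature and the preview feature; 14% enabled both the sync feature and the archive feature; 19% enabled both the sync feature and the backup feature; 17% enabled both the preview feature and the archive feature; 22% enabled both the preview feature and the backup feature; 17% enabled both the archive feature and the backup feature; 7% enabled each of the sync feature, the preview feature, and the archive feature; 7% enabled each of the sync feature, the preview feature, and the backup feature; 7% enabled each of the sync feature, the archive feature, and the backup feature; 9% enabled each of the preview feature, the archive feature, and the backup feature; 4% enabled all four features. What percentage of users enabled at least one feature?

97%

P(union) = 44 + 53 + 37 + 45 − 19 − 14 − 19 − 17 − 22 − 17 + 7 + 7 + 7 + 9 − 4 = 97%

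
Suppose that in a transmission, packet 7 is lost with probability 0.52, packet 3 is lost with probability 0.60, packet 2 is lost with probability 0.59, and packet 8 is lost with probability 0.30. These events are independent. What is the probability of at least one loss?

P(none) = (1 − 0.52) × (1 − 0.60) × (1 − 0.59) × (1 − 0.30) = 0.48 × 0.40 × 0.41 × 0.70 = 0.055104
P(at least one) = 1 − 0.055104 = 0.944896

0.944896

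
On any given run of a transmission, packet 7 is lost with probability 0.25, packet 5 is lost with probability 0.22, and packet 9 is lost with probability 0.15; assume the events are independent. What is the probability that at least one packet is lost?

0.50275

P(none) = (1 − 0.25) × (1 − 0.22) × (1 − 0.15) = 0.75 × 0.78 × 0.85 = 0.49725
P(at least one) = 1 − 0.49725 = 0.50275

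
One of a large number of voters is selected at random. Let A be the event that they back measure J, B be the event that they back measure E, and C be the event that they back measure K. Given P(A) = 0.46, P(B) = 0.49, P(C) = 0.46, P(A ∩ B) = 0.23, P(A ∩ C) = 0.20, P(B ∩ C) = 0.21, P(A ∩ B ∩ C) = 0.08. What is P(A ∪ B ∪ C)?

0.85

Apply inclusion-exclusion:
P(A ∪ B ∪ C) = 0.46 + 0.49 + 0.46 − 0.23 − 0.20 − 0.21 + 0.08 = 0.85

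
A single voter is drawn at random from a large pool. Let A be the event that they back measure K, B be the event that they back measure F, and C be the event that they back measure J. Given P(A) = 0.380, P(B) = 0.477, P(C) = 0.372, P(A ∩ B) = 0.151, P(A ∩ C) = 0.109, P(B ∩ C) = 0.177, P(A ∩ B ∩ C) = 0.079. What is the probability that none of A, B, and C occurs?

0.129

By inclusion-exclusion,
P(A ∪ B ∪ C) = 0.380 + 0.477 + 0.372 − 0.151 − 0.109 − 0.177 + 0.079 = 0.871
P(none) = 1 − 0.871 = 0.129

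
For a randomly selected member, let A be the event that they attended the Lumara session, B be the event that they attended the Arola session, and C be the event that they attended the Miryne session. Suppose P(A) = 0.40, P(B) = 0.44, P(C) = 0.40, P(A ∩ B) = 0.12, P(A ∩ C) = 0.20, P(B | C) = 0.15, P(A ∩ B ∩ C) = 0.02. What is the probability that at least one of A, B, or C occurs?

0.88

P(B ∩ C) = P(C)·P(B|C) = 0.40 × 0.15 = 0.06
By inclusion-exclusion,
P(A ∪ B ∪ C) = 0.40 + 0.44 + 0.40 − 0.12 − 0.20 − 0.06 + 0.02 = 0.88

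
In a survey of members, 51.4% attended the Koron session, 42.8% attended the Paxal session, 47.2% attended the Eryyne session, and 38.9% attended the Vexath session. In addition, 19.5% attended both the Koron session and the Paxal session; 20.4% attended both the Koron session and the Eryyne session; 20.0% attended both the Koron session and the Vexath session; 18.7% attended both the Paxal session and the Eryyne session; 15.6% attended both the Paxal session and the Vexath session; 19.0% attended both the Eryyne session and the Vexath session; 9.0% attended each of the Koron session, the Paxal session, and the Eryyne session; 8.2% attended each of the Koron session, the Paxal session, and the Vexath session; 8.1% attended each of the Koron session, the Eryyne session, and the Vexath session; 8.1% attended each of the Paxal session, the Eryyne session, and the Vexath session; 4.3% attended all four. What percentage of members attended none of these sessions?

Apply inclusion-exclusion:
P(at least one) = 51.4 + 42.8 + 47.2 + 38.9 − 19.5 − 20.4 − 20.0 − 18.7 − 15.6 − 19.0 + 9.0 + 8.2 + 8.1 + 8.1 − 4.3 = 96.2%
P(none) = 100% − 96.2% = 3.8%

3.8%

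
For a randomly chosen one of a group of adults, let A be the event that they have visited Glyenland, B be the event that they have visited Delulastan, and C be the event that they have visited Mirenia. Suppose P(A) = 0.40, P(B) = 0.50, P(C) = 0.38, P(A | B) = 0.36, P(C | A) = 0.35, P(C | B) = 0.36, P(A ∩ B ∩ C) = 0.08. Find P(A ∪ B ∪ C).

0.86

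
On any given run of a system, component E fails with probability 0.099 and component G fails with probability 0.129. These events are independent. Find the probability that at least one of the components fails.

Independence gives P(none) = ∏(1 − pᵢ).
P(none) = (1 − 0.099) × (1 − 0.129) = 0.901 × 0.871 = 0.784771
P(at least one) = 1 − 0.784771 = 0.215229

0.215229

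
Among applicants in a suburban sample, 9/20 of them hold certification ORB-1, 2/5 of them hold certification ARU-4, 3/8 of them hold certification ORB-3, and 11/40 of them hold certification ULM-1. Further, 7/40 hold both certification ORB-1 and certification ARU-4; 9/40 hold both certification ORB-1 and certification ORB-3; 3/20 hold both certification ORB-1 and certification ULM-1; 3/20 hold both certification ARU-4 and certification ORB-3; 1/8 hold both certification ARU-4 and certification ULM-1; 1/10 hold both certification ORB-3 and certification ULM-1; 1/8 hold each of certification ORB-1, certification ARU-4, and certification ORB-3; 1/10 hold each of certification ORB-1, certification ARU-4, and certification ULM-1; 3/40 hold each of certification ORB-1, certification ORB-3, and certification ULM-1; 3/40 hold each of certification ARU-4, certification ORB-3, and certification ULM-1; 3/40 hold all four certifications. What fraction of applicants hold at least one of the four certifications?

7/8

Using inclusion–exclusion:
P(at least one) = 9/20 + 2/5 + 3/8 + 11/40 − 7/40 − 9/40 − 3/20 − 3/20 − 1/8 − 1/10 + 1/8 + 1/10 + 3/40 + 3/40 − 3/40 = 7/8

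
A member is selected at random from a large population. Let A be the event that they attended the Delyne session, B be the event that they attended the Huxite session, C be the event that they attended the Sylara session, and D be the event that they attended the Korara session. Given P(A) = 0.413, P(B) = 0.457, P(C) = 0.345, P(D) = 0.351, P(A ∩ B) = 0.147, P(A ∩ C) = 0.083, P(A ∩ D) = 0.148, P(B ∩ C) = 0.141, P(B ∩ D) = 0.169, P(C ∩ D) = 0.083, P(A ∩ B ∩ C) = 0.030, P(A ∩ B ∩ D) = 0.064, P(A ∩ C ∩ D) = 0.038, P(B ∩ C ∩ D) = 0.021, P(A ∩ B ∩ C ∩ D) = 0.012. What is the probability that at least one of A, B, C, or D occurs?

0.936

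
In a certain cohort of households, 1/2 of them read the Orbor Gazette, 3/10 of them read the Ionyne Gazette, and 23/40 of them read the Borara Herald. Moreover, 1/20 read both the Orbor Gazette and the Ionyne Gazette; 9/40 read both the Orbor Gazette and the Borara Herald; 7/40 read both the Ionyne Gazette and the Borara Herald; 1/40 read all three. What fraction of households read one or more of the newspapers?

19/20

By inclusion–exclusion:
P(at least one) = 1/2 + 3/10 + 23/40 − 1/20 − 9/40 − 7/40 + 1/40 = 19/20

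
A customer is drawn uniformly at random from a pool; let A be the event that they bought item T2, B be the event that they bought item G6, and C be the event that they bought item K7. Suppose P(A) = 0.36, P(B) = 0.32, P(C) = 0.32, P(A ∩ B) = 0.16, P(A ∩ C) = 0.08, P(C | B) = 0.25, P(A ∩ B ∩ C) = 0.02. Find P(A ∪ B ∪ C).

P(B ∩ C) = P(B)·P(C|B) = 0.32 × 0.25 = 0.08
By inclusion–exclusion:
P(A ∪ B ∪ C) = 0.36 + 0.32 + 0.32 − 0.16 − 0.08 − 0.08 + 0.02 = 0.70

0.70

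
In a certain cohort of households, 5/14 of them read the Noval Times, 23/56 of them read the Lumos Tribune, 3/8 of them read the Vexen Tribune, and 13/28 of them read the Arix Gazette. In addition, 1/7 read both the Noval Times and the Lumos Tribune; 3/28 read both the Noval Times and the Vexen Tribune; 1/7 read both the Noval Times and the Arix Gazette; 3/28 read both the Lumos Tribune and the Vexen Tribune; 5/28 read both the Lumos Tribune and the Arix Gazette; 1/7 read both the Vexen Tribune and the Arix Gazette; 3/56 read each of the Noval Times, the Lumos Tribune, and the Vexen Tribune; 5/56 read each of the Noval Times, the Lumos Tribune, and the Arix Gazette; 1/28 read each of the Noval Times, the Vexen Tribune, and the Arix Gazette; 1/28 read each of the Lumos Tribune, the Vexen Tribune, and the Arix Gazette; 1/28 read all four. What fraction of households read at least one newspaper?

27/28

Inclusion–exclusion gives
P(union) = 5/14 + 23/56 + 3/8 + 13/28 − 1/7 − 3/28 − 1/7 − 3/28 − 5/28 − 1/7 + 3/56 + 5/56 + 1/28 + 1/28 − 1/28 = 27/28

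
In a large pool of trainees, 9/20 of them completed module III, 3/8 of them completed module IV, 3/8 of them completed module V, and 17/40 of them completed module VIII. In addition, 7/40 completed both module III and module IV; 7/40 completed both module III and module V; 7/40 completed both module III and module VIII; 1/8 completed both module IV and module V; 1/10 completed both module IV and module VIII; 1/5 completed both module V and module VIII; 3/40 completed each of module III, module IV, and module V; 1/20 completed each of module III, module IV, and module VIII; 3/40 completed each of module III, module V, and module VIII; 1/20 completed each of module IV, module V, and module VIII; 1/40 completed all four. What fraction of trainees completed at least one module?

9/10

Inclusion–exclusion gives
P(≥1) = 9/20 + 3/8 + 3/8 + 17/40 − 7/40 − 7/40 − 7/40 − 1/8 − 1/10 − 1/5 + 3/40 + 1/20 + 3/40 + 1/20 − 1/40 = 9/10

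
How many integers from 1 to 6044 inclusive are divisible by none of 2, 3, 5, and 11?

3022 + 2014 + 1208 + 549 − 1007 − 604 − 274 − 402 − 183 − 109 + 201 + 91 + 54 + 36 − 18 = 4578
6044 − 4578 = 1466

1466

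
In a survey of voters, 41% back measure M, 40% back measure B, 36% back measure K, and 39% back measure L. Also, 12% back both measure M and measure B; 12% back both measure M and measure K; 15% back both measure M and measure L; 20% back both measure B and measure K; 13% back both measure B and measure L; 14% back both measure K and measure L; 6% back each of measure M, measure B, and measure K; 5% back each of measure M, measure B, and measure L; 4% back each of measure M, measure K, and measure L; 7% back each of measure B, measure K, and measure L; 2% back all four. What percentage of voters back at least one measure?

Inclusion–exclusion gives
P(≥1) = 41 + 40 + 36 + 39 − 12 − 12 − 15 − 20 − 13 − 14 + 6 + 5 + 4 + 7 − 2 = 90%

90%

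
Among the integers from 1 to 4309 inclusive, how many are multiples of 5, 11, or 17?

1358

Inclusion–exclusion gives
⌊4309/5⌋ + ⌊4309/11⌋ + ⌊4309/17⌋ − ⌊4309/55⌋ − ⌊4309/85⌋ − ⌊4309/187⌋ + ⌊4309/935⌋ = 861 + 391 + 253 − 78 − 50 − 23 + 4 = 1358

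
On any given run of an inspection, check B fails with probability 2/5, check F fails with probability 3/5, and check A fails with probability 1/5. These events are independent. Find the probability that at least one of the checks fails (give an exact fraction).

P(none) = (1 − 2/5) × (1 − 3/5) × (1 − 1/5) = 3/5 × 2/5 × 4/5 = 24/125
P(at least one) = 1 − 24/125 = 101/125

101/125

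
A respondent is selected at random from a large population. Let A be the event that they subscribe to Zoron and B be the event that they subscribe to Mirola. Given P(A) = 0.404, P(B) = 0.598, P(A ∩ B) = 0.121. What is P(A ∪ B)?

0.881

Using inclusion–exclusion:
P(A ∪ B) = 0.404 + 0.598 − 0.121 = 0.881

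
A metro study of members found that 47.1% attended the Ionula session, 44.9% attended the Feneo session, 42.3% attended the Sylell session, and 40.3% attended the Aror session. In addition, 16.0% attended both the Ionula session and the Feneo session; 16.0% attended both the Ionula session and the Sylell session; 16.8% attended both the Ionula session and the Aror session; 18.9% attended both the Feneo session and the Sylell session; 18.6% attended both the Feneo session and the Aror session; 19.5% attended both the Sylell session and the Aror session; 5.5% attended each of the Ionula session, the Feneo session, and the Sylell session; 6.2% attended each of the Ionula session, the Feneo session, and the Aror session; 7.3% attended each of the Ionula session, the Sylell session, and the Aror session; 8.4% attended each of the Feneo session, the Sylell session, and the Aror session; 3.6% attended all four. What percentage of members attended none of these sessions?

P(union) = 47.1 + 44.9 + 42.3 + 40.3 − 16.0 − 16.0 − 16.8 − 18.9 − 18.6 − 19.5 + 5.5 + 6.2 + 7.3 + 8.4 − 3.6 = 92.6%
P(none) = 100% − 92.6% = 7.4%

7.4%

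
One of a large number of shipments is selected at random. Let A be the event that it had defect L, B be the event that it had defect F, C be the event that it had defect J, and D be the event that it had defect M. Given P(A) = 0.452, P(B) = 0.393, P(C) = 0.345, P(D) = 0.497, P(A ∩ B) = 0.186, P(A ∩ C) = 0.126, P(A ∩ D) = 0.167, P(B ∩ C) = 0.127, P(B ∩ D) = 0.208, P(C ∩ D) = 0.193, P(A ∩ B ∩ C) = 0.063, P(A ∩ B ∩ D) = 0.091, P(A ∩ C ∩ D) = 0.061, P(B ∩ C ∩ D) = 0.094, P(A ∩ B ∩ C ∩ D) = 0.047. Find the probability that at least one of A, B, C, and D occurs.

Using inclusion–exclusion:
P(A ∪ B ∪ C ∪ D) = 0.452 + 0.393 + 0.345 + 0.497 − 0.186 − 0.126 − 0.167 − 0.127 − 0.208 − 0.193 + 0.063 + 0.091 + 0.061 + 0.094 − 0.047 = 0.942

0.942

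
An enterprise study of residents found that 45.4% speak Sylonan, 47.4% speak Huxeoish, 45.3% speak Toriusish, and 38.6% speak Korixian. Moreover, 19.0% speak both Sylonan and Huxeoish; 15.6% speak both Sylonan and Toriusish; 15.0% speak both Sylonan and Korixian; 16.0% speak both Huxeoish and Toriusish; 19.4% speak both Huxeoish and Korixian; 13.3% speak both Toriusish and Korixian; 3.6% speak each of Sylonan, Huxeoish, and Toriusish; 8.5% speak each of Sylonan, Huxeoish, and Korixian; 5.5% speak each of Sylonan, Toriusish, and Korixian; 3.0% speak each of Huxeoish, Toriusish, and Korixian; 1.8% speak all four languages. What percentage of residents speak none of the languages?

2.8%

Apply inclusion-exclusion:
P(≥1) = 45.4 + 47.4 + 45.3 + 38.6 − 19.0 − 15.6 − 15.0 − 16.0 − 19.4 − 13.3 + 3.6 + 8.5 + 5.5 + 3.0 − 1.8 = 97.2%
P(none) = 100% − 97.2% = 2.8%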